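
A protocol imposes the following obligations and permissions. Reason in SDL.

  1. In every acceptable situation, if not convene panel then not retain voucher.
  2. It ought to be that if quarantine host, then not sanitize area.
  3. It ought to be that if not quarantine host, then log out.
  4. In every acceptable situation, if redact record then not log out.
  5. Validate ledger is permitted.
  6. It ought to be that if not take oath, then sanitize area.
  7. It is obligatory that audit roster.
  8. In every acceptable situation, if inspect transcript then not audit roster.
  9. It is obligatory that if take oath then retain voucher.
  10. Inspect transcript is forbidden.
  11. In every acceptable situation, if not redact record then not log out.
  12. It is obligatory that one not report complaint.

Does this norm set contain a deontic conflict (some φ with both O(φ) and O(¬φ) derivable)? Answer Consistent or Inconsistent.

Consistent

Premise 8 is O(inspect_transcript → ¬audit_roster), but O(inspect_transcript) is not derivable from the premises, so it does not yield O(¬audit_roster).
So O(¬audit_roster) is not derivable, and the apparent clash with O(audit_roster) does not arise.
A world satisfying every obligation exists (e.g. audit_roster=true, convene_panel=true, inspect_transcript=false, log_out=false, quarantine_host=true, redact_record=false, report_complaint=false, retain_voucher=true, sanitize_area=false, take_oath=true, validate_ledger=false); no atom is both obligatory and forbidden, so the set is consistent.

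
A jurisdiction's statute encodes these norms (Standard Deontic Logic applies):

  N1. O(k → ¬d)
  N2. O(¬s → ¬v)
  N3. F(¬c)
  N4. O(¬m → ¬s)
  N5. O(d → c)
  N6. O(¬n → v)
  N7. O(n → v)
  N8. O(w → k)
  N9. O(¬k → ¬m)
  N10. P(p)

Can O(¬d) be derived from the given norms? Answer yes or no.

Premises 6 and 7 are O(¬n → v) and O(n → v); every ideal world satisfies ¬n or n, so in either case v holds — hence O(v).
Premise 2 is O(¬s → ¬v); contrapositively O(v → s). Since O(v) holds, K gives O(s).
Premise 4, O(¬m → ¬s), contraposes to O(s → m); with O(s) we get O(m).
Premise 9, O(¬k → ¬m), contraposes to O(m → k); with O(m) we get O(k).
From O(k) and premise 1, O(k → ¬d), we obtain O(¬d).
Premises 3, 5, 8, 10 do not contribute to this derivation.
So O(¬d) follows.

Yes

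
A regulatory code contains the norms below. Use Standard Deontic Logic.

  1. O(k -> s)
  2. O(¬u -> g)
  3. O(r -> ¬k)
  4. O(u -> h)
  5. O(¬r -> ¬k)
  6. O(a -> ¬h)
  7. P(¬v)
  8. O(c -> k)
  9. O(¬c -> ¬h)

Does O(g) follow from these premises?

By case analysis on r: premise 3 gives O(r -> ¬k) and premise 5 gives O(¬r -> ¬k), so O(¬k) either way.
Premise 8, O(c -> k), contraposes to O(¬k -> ¬c); with O(¬k) we get O(¬c).
Applying K to premise 9 (O(¬c -> ¬h)) and O(¬c) yields O(¬h).
Premise 4 is O(u -> h); contrapositively O(¬h -> ¬u). Since O(¬h) holds, K gives O(¬u).
Premise 2 is O(¬u -> g); since O(¬u), deontic closure gives O(g).
Premises 1, 6, 7 do not contribute to this derivation.
So O(g) follows.

Yes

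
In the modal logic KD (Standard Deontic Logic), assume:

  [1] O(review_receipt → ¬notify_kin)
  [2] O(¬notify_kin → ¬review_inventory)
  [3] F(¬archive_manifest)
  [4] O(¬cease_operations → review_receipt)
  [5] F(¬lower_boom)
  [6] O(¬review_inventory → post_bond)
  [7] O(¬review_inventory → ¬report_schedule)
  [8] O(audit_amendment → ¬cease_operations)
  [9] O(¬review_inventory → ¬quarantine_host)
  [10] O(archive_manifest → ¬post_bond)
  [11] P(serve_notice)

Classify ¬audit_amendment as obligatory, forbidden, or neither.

Premise 3, F(¬archive_manifest), is equivalent to O(archive_manifest).
Premise 10 is O(archive_manifest → ¬post_bond); since O(archive_manifest), deontic closure gives O(¬post_bond).
Premise 6 is O(¬review_inventory → post_bond); contrapositively O(¬post_bond → review_inventory). Since O(¬post_bond) holds, K gives O(review_inventory).
The contrapositive of premise 2 (O(¬notify_kin → ¬review_inventory)) is O(review_inventory → notify_kin), and O(review_inventory) is already established, so O(notify_kin).
Premise 1, O(review_receipt → ¬notify_kin), contraposes to O(notify_kin → ¬review_receipt); with O(notify_kin) we get O(¬review_receipt).
Premise 4 is O(¬cease_operations → review_receipt); contrapositively O(¬review_receipt → cease_operations). Since O(¬review_receipt) holds, K gives O(cease_operations).
Premise 8, O(audit_amendment → ¬cease_operations), contraposes to O(cease_operations → ¬audit_amendment); with O(cease_operations) we get O(¬audit_amendment).
Premises 5, 7, 9, 11 do not contribute to this derivation.
Hence ¬audit_amendment is obligatory.

Obligatory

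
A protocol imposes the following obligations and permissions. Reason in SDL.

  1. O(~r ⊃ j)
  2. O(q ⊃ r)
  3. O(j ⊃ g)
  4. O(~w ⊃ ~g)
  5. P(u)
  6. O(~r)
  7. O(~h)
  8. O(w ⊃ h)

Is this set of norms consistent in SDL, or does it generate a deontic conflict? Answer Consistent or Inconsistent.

Premise 7 gives O(~h).
Premise 8 is O(w ⊃ h); contrapositively O(~h ⊃ ~w). Since O(~h) holds, K gives O(~w).
With premise 4, O(~w ⊃ ~g), the K-axiom yields O(~g).
The contrapositive of premise 3 (O(j ⊃ g)) is O(~g ⊃ ~j), and O(~g) is already established, so O(~j).
Premise 1 is O(~r ⊃ j); contrapositively O(~j ⊃ r). Since O(~j) holds, K gives O(r).
Yet premise 6 states O(~r).
We now have both O(r) and O(~r) — r is simultaneously obligatory and forbidden, violating the D-axiom.

Inconsistent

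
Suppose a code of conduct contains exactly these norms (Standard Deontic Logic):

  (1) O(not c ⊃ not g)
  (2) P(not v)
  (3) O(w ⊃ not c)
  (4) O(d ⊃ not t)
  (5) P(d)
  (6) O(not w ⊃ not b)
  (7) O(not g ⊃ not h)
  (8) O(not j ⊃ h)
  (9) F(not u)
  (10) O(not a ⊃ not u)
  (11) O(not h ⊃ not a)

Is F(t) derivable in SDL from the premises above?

No

Premise 4 is O(d ⊃ not t), but O(d) is not derivable from the premises (the permission P(d) asserts only not O(not d), not O(d)), so it does not yield O(not t).
No other premise forces O(not t). An ideal world satisfying every premise can still have t true, so F(t) is not derivable.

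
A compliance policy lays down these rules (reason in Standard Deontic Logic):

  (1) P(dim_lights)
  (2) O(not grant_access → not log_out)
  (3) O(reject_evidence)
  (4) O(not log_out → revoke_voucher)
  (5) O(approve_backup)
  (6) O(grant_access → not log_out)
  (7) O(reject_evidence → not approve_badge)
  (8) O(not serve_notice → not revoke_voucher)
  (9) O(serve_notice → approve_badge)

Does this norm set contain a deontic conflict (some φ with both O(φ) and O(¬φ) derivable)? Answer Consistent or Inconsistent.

Premises 6 and 2 are O(grant_access → not log_out) and O(not grant_access → not log_out); every ideal world satisfies grant_access or not grant_access, so in either case not log_out holds — hence O(not log_out).
With premise 4, O(not log_out → revoke_voucher), the K-axiom yields O(revoke_voucher).
Premise 8 is O(not serve_notice → not revoke_voucher); contrapositively O(revoke_voucher → serve_notice). Since O(revoke_voucher) holds, K gives O(serve_notice).
Applying K to premise 9 (O(serve_notice → approve_badge)) and O(serve_notice) yields O(approve_badge).
Premise 7, O(reject_evidence → not approve_badge), contraposes to O(approve_badge → not reject_evidence); with O(approve_badge) we get O(not reject_evidence).
However, premise 3 gives O(reject_evidence).
We now have both O(not reject_evidence) and O(reject_evidence) — reject_evidence is simultaneously obligatory and forbidden, violating the D-axiom.

Inconsistent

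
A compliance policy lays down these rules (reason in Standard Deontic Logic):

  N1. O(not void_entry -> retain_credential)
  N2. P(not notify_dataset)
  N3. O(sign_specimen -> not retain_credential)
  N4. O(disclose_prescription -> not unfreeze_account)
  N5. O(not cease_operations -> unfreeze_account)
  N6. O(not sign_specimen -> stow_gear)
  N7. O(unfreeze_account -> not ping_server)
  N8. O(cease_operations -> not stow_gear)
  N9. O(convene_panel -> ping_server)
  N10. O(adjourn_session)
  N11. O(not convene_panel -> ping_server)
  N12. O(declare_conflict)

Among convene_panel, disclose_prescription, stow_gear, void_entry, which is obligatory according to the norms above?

void_entry

Premises 11 and 9 cover both cases: O(not convene_panel -> ping_server) and O(convene_panel -> ping_server). Since not convene_panel ∨ convene_panel is a tautology, O(ping_server) follows.
The contrapositive of premise 7 (O(unfreeze_account -> not ping_server)) is O(ping_server -> not unfreeze_account), and O(ping_server) is already established, so O(not unfreeze_account).
Premise 5, O(not cease_operations -> unfreeze_account), contraposes to O(not unfreeze_account -> cease_operations); with O(not unfreeze_account) we get O(cease_operations).
From O(cease_operations) and premise 8, O(cease_operations -> not stow_gear), we obtain O(not stow_gear).
Premise 6, O(not sign_specimen -> stow_gear), contraposes to O(not stow_gear -> sign_specimen); with O(not stow_gear) we get O(sign_specimen).
With premise 3, O(sign_specimen -> not retain_credential), the K-axiom yields O(not retain_credential).
Premise 1, O(not void_entry -> retain_credential), contraposes to O(not retain_credential -> void_entry); with O(not retain_credential) we get O(void_entry).
So O(void_entry) holds — void_entry is obligatory. None of the other listed options is made obligatory by any chain of premises.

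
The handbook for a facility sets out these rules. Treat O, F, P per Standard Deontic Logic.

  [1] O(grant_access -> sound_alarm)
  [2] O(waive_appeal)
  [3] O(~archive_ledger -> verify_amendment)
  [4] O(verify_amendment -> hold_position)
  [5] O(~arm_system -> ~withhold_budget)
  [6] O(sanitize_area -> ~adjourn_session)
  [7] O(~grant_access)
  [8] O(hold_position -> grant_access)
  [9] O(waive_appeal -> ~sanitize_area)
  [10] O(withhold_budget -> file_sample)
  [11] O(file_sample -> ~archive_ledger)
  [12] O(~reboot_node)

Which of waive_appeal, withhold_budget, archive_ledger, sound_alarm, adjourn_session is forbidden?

withhold_budget

Premise 7 states O(~grant_access) outright.
The contrapositive of premise 8 (O(hold_position -> grant_access)) is O(~grant_access -> ~hold_position), and O(~grant_access) is already established, so O(~hold_position).
The contrapositive of premise 4 (O(verify_amendment -> hold_position)) is O(~hold_position -> ~verify_amendment), and O(~hold_position) is already established, so O(~verify_amendment).
Premise 3, O(~archive_ledger -> verify_amendment), contraposes to O(~verify_amendment -> archive_ledger); with O(~verify_amendment) we get O(archive_ledger).
Premise 11, O(file_sample -> ~archive_ledger), contraposes to O(archive_ledger -> ~file_sample); with O(archive_ledger) we get O(~file_sample).
Premise 10 is O(withhold_budget -> file_sample); contrapositively O(~file_sample -> ~withhold_budget). Since O(~file_sample) holds, K gives O(~withhold_budget).
So O(~withhold_budget) holds, i.e. withhold_budget is forbidden. None of the other listed options is forbidden under the premises.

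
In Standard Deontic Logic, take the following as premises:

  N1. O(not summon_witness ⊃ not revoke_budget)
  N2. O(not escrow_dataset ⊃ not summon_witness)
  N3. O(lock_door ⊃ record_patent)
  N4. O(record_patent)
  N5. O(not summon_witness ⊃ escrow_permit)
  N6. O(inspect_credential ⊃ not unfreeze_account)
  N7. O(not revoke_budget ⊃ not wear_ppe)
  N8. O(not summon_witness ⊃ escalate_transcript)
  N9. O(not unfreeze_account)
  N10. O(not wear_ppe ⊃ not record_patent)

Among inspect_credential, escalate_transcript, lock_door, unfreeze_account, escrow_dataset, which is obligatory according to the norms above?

Premise 4 states O(record_patent) outright.
Premise 10, O(not wear_ppe ⊃ not record_patent), contraposes to O(record_patent ⊃ wear_ppe); with O(record_patent) we get O(wear_ppe).
Premise 7 is O(not revoke_budget ⊃ not wear_ppe); contrapositively O(wear_ppe ⊃ revoke_budget). Since O(wear_ppe) holds, K gives O(revoke_budget).
Premise 1, O(not summon_witness ⊃ not revoke_budget), contraposes to O(revoke_budget ⊃ summon_witness); with O(revoke_budget) we get O(summon_witness).
Premise 2 is O(not escrow_dataset ⊃ not summon_witness); contrapositively O(summon_witness ⊃ escrow_dataset). Since O(summon_witness) holds, K gives O(escrow_dataset).
So O(escrow_dataset) holds — escrow_dataset is obligatory. None of the other listed options is made obligatory by any chain of premises.

escrow_dataset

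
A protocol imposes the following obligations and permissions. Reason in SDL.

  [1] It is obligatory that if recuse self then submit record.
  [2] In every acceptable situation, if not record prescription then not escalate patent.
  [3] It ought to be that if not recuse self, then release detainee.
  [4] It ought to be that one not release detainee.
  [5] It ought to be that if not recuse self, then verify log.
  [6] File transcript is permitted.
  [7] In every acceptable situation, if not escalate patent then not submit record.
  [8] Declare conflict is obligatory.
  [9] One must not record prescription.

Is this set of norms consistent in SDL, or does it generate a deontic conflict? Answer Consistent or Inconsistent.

Inconsistent

Premise 4 states O(¬release_detainee) outright.
The contrapositive of premise 3 (O(¬recuse_self → release_detainee)) is O(¬release_detainee → recuse_self), and O(¬release_detainee) is already established, so O(recuse_self).
Premise 1 is O(recuse_self → submit_record); since O(recuse_self), deontic closure gives O(submit_record).
Premise 7 is O(¬escalate_patent → ¬submit_record); contrapositively O(submit_record → escalate_patent). Since O(submit_record) holds, K gives O(escalate_patent).
Premise 2 is O(¬record_prescription → ¬escalate_patent); contrapositively O(escalate_patent → record_prescription). Since O(escalate_patent) holds, K gives O(record_prescription).
But premise 9, F(record_prescription), means O(¬record_prescription).
We now have both O(record_prescription) and O(¬record_prescription) — record_prescription is simultaneously obligatory and forbidden, violating the D-axiom.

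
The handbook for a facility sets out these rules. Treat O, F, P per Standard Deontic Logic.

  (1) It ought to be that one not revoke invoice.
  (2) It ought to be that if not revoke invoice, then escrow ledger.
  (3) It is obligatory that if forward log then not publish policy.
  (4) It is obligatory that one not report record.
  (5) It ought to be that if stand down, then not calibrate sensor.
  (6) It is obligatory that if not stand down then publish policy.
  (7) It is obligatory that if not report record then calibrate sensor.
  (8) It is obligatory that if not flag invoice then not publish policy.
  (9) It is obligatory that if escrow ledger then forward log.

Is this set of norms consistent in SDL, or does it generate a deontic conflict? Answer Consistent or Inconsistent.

From premise 1 we have O(¬revoke_invoice).
Applying K to premise 2 (O(¬revoke_invoice → escrow_ledger)) and O(¬revoke_invoice) yields O(escrow_ledger).
With premise 9, O(escrow_ledger → forward_log), the K-axiom yields O(forward_log).
Applying K to premise 3 (O(forward_log → ¬publish_policy)) and O(forward_log) yields O(¬publish_policy).
Premise 6 is O(¬stand_down → publish_policy); contrapositively O(¬publish_policy → stand_down). Since O(¬publish_policy) holds, K gives O(stand_down).
With premise 5, O(stand_down → ¬calibrate_sensor), the K-axiom yields O(¬calibrate_sensor).
The contrapositive of premise 7 (O(¬report_record → calibrate_sensor)) is O(¬calibrate_sensor → report_record), and O(¬calibrate_sensor) is already established, so O(report_record).
Yet premise 4 states O(¬report_record).
We now have both O(report_record) and O(¬report_record) — report_record is simultaneously obligatory and forbidden, violating the D-axiom.

Inconsistent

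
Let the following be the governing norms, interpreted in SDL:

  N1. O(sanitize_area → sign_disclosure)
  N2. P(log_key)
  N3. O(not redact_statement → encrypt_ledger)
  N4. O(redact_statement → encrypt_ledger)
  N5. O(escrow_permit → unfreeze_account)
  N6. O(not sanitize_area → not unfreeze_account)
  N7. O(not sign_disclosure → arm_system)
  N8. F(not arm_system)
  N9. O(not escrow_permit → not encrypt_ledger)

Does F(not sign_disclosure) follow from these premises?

By case analysis on redact_statement: premise 4 gives O(redact_statement → encrypt_ledger) and premise 3 gives O(not redact_statement → encrypt_ledger), so O(encrypt_ledger) either way.
The contrapositive of premise 9 (O(not escrow_permit → not encrypt_ledger)) is O(encrypt_ledger → escrow_permit), and O(encrypt_ledger) is already established, so O(escrow_permit).
From O(escrow_permit) and premise 5, O(escrow_permit → unfreeze_account), we obtain O(unfreeze_account).
The contrapositive of premise 6 (O(not sanitize_area → not unfreeze_account)) is O(unfreeze_account → sanitize_area), and O(unfreeze_account) is already established, so O(sanitize_area).
From O(sanitize_area) and premise 1, O(sanitize_area → sign_disclosure), we obtain O(sign_disclosure).
Premises 2, 7, 8 do not contribute to this derivation.
So O(sign_disclosure) holds, i.e. F(not sign_disclosure). The claim follows.

Yes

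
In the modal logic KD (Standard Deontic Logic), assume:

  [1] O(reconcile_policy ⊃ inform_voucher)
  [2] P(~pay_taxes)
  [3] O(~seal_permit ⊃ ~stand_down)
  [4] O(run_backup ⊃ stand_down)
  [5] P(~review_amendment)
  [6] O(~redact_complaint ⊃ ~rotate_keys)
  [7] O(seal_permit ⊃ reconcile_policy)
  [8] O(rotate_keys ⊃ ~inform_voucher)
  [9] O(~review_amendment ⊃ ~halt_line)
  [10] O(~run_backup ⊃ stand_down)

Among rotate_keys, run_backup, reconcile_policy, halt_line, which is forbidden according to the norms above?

Premises 10 and 4 are O(~run_backup ⊃ stand_down) and O(run_backup ⊃ stand_down); every ideal world satisfies ~run_backup or run_backup, so in either case stand_down holds — hence O(stand_down).
Premise 3 is O(~seal_permit ⊃ ~stand_down); contrapositively O(stand_down ⊃ seal_permit). Since O(stand_down) holds, K gives O(seal_permit).
Applying K to premise 7 (O(seal_permit ⊃ reconcile_policy)) and O(seal_permit) yields O(reconcile_policy).
Applying K to premise 1 (O(reconcile_policy ⊃ inform_voucher)) and O(reconcile_policy) yields O(inform_voucher).
The contrapositive of premise 8 (O(rotate_keys ⊃ ~inform_voucher)) is O(inform_voucher ⊃ ~rotate_keys), and O(inform_voucher) is already established, so O(~rotate_keys).
So O(~rotate_keys) holds, i.e. rotate_keys is forbidden. None of the other listed options is forbidden under the premises.

rotate_keys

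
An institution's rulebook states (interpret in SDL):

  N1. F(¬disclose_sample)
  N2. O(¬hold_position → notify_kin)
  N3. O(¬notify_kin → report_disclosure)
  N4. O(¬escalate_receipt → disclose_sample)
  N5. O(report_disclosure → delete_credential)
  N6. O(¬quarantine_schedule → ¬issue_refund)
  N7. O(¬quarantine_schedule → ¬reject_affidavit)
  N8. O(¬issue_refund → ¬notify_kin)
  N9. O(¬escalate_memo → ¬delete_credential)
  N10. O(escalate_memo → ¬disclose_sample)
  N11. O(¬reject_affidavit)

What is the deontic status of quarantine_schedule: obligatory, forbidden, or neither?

Obligatory

Premise 1, F(¬disclose_sample), is equivalent to O(disclose_sample).
The contrapositive of premise 10 (O(escalate_memo → ¬disclose_sample)) is O(disclose_sample → ¬escalate_memo), and O(disclose_sample) is already established, so O(¬escalate_memo).
Applying K to premise 9 (O(¬escalate_memo → ¬delete_credential)) and O(¬escalate_memo) yields O(¬delete_credential).
Premise 5 is O(report_disclosure → delete_credential); contrapositively O(¬delete_credential → ¬report_disclosure). Since O(¬delete_credential) holds, K gives O(¬report_disclosure).
Premise 3, O(¬notify_kin → report_disclosure), contraposes to O(¬report_disclosure → notify_kin); with O(¬report_disclosure) we get O(notify_kin).
Premise 8 is O(¬issue_refund → ¬notify_kin); contrapositively O(notify_kin → issue_refund). Since O(notify_kin) holds, K gives O(issue_refund).
Premise 6 is O(¬quarantine_schedule → ¬issue_refund); contrapositively O(issue_refund → quarantine_schedule). Since O(issue_refund) holds, K gives O(quarantine_schedule).
Premises 2, 4, 7, 11 do not contribute to this derivation.
Hence quarantine_schedule is obligatory.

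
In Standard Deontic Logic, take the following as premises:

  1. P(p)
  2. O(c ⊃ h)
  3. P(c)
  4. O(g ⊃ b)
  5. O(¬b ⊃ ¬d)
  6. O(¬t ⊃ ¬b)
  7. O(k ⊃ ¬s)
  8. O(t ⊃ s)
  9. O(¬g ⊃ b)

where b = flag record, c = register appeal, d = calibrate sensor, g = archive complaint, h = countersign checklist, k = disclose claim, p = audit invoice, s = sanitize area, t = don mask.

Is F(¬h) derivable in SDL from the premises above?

No

Premise 2 is O(c ⊃ h), but O(c) is not derivable from the premises (the permission P(c) asserts only ¬O(¬c), not O(c)), so it does not yield O(h).
No other premise forces O(h). An ideal world satisfying every premise can still have ¬h true, so F(¬h) is not derivable.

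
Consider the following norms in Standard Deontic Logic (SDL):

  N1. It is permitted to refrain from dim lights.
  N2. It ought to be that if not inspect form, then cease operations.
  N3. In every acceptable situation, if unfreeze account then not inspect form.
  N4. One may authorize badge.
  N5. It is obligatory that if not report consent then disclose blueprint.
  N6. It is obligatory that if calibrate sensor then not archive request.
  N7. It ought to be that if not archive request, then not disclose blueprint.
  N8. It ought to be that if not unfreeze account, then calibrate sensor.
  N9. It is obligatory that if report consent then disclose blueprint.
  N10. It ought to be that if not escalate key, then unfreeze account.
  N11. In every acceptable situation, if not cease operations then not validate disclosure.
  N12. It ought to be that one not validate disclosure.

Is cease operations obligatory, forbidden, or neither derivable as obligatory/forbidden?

Obligatory

Premises 9 and 5 are O(report_consent → disclose_blueprint) and O(¬report_consent → disclose_blueprint); every ideal world satisfies report_consent or ¬report_consent, so in either case disclose_blueprint holds — hence O(disclose_blueprint).
Premise 7, O(¬archive_request → ¬disclose_blueprint), contraposes to O(disclose_blueprint → archive_request); with O(disclose_blueprint) we get O(archive_request).
The contrapositive of premise 6 (O(calibrate_sensor → ¬archive_request)) is O(archive_request → ¬calibrate_sensor), and O(archive_request) is already established, so O(¬calibrate_sensor).
The contrapositive of premise 8 (O(¬unfreeze_account → calibrate_sensor)) is O(¬calibrate_sensor → unfreeze_account), and O(¬calibrate_sensor) is already established, so O(unfreeze_account).
Applying K to premise 3 (O(unfreeze_account → ¬inspect_form)) and O(unfreeze_account) yields O(¬inspect_form).
From O(¬inspect_form) and premise 2, O(¬inspect_form → cease_operations), we obtain O(cease_operations).
Premises 1, 4, 10, 11, 12 do not contribute to this derivation.
Hence cease_operations is obligatory.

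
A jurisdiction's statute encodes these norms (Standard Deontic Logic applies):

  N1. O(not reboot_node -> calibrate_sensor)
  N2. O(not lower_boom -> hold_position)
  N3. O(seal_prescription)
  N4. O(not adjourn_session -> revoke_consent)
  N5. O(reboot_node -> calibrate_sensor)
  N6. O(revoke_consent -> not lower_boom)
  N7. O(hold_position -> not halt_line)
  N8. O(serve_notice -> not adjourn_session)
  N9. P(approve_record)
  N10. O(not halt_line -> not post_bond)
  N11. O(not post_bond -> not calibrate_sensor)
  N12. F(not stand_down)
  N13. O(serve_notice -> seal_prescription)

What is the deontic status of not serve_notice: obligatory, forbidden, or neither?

Obligatory

Premises 1 and 5 cover both cases: O(not reboot_node -> calibrate_sensor) and O(reboot_node -> calibrate_sensor). Since not reboot_node ∨ reboot_node is a tautology, O(calibrate_sensor) follows.
Premise 11, O(not post_bond -> not calibrate_sensor), contraposes to O(calibrate_sensor -> post_bond); with O(calibrate_sensor) we get O(post_bond).
The contrapositive of premise 10 (O(not halt_line -> not post_bond)) is O(post_bond -> halt_line), and O(post_bond) is already established, so O(halt_line).
The contrapositive of premise 7 (O(hold_position -> not halt_line)) is O(halt_line -> not hold_position), and O(halt_line) is already established, so O(not hold_position).
The contrapositive of premise 2 (O(not lower_boom -> hold_position)) is O(not hold_position -> lower_boom), and O(not hold_position) is already established, so O(lower_boom).
Premise 6, O(revoke_consent -> not lower_boom), contraposes to O(lower_boom -> not revoke_consent); with O(lower_boom) we get O(not revoke_consent).
Premise 4 is O(not adjourn_session -> revoke_consent); contrapositively O(not revoke_consent -> adjourn_session). Since O(not revoke_consent) holds, K gives O(adjourn_session).
Premise 8 is O(serve_notice -> not adjourn_session); contrapositively O(adjourn_session -> not serve_notice). Since O(adjourn_session) holds, K gives O(not serve_notice).
Premises 3, 9, 12, 13 do not contribute to this derivation.
Hence not serve_notice is obligatory.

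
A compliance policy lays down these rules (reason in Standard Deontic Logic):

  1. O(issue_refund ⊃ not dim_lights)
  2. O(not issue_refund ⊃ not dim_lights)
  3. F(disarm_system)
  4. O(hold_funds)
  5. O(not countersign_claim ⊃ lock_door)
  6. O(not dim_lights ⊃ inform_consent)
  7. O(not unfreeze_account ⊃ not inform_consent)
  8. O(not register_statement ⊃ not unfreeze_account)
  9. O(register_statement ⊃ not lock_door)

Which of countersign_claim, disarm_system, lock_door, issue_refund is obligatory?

Premises 1 and 2 cover both cases: O(issue_refund ⊃ not dim_lights) and O(not issue_refund ⊃ not dim_lights). Since issue_refund ∨ not issue_refund is a tautology, O(not dim_lights) follows.
Premise 6 is O(not dim_lights ⊃ inform_consent); since O(not dim_lights), deontic closure gives O(inform_consent).
Premise 7 is O(not unfreeze_account ⊃ not inform_consent); contrapositively O(inform_consent ⊃ unfreeze_account). Since O(inform_consent) holds, K gives O(unfreeze_account).
The contrapositive of premise 8 (O(not register_statement ⊃ not unfreeze_account)) is O(unfreeze_account ⊃ register_statement), and O(unfreeze_account) is already established, so O(register_statement).
With premise 9, O(register_statement ⊃ not lock_door), the K-axiom yields O(not lock_door).
Premise 5, O(not countersign_claim ⊃ lock_door), contraposes to O(not lock_door ⊃ countersign_claim); with O(not lock_door) we get O(countersign_claim).
So O(countersign_claim) holds — countersign_claim is obligatory. None of the other listed options is made obligatory by any chain of premises.

countersign_claim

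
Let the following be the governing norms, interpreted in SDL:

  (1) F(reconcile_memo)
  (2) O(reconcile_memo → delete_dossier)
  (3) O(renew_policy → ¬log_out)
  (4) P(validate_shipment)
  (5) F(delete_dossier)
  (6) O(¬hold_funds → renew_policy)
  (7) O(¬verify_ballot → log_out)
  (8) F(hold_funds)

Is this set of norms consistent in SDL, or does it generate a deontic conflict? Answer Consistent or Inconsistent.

Premise 2 is O(reconcile_memo → delete_dossier), but O(reconcile_memo) is not derivable from the premises, so it does not yield O(delete_dossier).
So O(delete_dossier) is not derivable, and the apparent clash with O(¬delete_dossier) does not arise.
A world satisfying every obligation exists (e.g. delete_dossier=false, hold_funds=false, log_out=false, reconcile_memo=false, renew_policy=true, validate_shipment=false, verify_ballot=true); no atom is both obligatory and forbidden, so the set is consistent.

Consistent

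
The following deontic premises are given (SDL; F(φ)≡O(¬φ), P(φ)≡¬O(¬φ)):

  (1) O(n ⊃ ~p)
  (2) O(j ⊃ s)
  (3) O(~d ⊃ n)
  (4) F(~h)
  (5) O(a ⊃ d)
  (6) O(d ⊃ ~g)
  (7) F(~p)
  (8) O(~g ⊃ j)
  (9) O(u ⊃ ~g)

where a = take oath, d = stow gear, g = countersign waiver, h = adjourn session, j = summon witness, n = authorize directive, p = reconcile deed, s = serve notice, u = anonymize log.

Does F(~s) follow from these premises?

Yes

Premise 7 is F(~p), i.e. O(p).
The contrapositive of premise 1 (O(n ⊃ ~p)) is O(p ⊃ ~n), and O(p) is already established, so O(~n).
Premise 3, O(~d ⊃ n), contraposes to O(~n ⊃ d); with O(~n) we get O(d).
Applying K to premise 6 (O(d ⊃ ~g)) and O(d) yields O(~g).
Premise 8 is O(~g ⊃ j); since O(~g), deontic closure gives O(j).
From O(j) and premise 2, O(j ⊃ s), we obtain O(s).
Premises 4, 5, 9 do not contribute to this derivation.
So O(s) holds, i.e. F(~s). The claim follows.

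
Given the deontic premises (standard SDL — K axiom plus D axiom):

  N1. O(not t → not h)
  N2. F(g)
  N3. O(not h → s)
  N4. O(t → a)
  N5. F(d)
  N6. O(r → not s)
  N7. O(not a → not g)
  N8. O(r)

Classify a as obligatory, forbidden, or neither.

Obligatory

Premise 8 states O(r) outright.
Premise 6 is O(r → not s); since O(r), deontic closure gives O(not s).
Premise 3, O(not h → s), contraposes to O(not s → h); with O(not s) we get O(h).
The contrapositive of premise 1 (O(not t → not h)) is O(h → t), and O(h) is already established, so O(t).
Premise 4 is O(t → a); since O(t), deontic closure gives O(a).
Premises 2, 5, 7 do not contribute to this derivation.
Hence a is obligatory.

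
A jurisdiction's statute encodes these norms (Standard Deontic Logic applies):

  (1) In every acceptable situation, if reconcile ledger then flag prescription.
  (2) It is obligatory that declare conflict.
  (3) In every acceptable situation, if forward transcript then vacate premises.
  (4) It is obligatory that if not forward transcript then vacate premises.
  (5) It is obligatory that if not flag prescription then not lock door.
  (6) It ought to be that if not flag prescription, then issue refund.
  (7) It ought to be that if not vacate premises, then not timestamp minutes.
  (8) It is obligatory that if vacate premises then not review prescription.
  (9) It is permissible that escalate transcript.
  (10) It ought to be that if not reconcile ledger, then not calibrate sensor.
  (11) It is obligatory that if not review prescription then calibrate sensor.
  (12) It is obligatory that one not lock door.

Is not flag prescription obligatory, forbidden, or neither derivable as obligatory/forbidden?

Forbidden

By case analysis on ¬forward_transcript: premise 4 gives O(¬forward_transcript → vacate_premises) and premise 3 gives O(forward_transcript → vacate_premises), so O(vacate_premises) either way.
From O(vacate_premises) and premise 8, O(vacate_premises → ¬review_prescription), we obtain O(¬review_prescription).
From O(¬review_prescription) and premise 11, O(¬review_prescription → calibrate_sensor), we obtain O(calibrate_sensor).
Premise 10, O(¬reconcile_ledger → ¬calibrate_sensor), contraposes to O(calibrate_sensor → reconcile_ledger); with O(calibrate_sensor) we get O(reconcile_ledger).
Premise 1 is O(reconcile_ledger → flag_prescription); since O(reconcile_ledger), deontic closure gives O(flag_prescription).
Premises 2, 5, 6, 7, 9, 12 do not contribute to this derivation.
Thus O(flag_prescription), which is F(¬flag_prescription): ¬flag_prescription is forbidden.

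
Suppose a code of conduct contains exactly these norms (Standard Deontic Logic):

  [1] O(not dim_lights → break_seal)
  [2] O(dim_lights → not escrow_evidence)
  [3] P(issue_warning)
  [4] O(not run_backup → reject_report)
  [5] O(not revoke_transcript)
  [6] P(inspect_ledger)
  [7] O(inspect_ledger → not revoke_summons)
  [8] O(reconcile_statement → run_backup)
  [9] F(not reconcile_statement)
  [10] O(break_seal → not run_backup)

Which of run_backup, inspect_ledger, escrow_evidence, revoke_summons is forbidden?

escrow_evidence

Premise 9, F(not reconcile_statement), is equivalent to O(reconcile_statement).
Premise 8 is O(reconcile_statement → run_backup); since O(reconcile_statement), deontic closure gives O(run_backup).
The contrapositive of premise 10 (O(break_seal → not run_backup)) is O(run_backup → not break_seal), and O(run_backup) is already established, so O(not break_seal).
Premise 1 is O(not dim_lights → break_seal); contrapositively O(not break_seal → dim_lights). Since O(not break_seal) holds, K gives O(dim_lights).
From O(dim_lights) and premise 2, O(dim_lights → not escrow_evidence), we obtain O(not escrow_evidence).
So O(not escrow_evidence) holds, i.e. escrow_evidence is forbidden. None of the other listed options is forbidden under the premises.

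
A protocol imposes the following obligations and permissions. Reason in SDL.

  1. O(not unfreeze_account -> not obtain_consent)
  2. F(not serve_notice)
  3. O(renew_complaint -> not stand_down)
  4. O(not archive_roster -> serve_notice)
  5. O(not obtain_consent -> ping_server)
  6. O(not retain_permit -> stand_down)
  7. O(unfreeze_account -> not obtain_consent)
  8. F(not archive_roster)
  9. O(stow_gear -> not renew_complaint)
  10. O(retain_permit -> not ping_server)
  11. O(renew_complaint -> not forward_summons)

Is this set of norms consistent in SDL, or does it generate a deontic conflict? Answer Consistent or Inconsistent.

Premise 4 is O(not archive_roster -> serve_notice); even if O(serve_notice) held, inferring O(not archive_roster) would be affirming the consequent — invalid.
So O(not archive_roster) is not derivable, and the apparent clash with O(archive_roster) does not arise.
A world satisfying every obligation exists (e.g. archive_roster=true, forward_summons=false, obtain_consent=false, ping_server=true, renew_complaint=false, retain_permit=false, serve_notice=true, stand_down=true, stow_gear=false, unfreeze_account=false); no atom is both obligatory and forbidden, so the set is consistent.

Consistent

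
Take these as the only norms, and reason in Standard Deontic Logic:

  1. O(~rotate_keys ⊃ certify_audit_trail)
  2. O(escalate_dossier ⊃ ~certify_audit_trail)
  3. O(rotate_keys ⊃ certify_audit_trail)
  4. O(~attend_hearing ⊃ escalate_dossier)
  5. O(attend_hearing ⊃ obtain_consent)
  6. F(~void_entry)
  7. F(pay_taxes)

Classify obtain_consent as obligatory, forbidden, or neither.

Obligatory

Premises 1 and 3 cover both cases: O(~rotate_keys ⊃ certify_audit_trail) and O(rotate_keys ⊃ certify_audit_trail). Since ~rotate_keys ∨ rotate_keys is a tautology, O(certify_audit_trail) follows.
Premise 2, O(escalate_dossier ⊃ ~certify_audit_trail), contraposes to O(certify_audit_trail ⊃ ~escalate_dossier); with O(certify_audit_trail) we get O(~escalate_dossier).
The contrapositive of premise 4 (O(~attend_hearing ⊃ escalate_dossier)) is O(~escalate_dossier ⊃ attend_hearing), and O(~escalate_dossier) is already established, so O(attend_hearing).
Applying K to premise 5 (O(attend_hearing ⊃ obtain_consent)) and O(attend_hearing) yields O(obtain_consent).
Premises 6, 7 do not contribute to this derivation.
Hence obtain_consent is obligatory.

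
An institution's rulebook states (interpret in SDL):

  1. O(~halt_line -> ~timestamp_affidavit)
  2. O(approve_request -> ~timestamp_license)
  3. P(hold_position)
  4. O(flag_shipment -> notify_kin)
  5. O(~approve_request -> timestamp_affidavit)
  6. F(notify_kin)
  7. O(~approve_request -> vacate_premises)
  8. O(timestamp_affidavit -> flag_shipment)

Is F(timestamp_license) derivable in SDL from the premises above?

Yes

Premise 6, F(notify_kin), is equivalent to O(~notify_kin).
Premise 4 is O(flag_shipment -> notify_kin); contrapositively O(~notify_kin -> ~flag_shipment). Since O(~notify_kin) holds, K gives O(~flag_shipment).
The contrapositive of premise 8 (O(timestamp_affidavit -> flag_shipment)) is O(~flag_shipment -> ~timestamp_affidavit), and O(~flag_shipment) is already established, so O(~timestamp_affidavit).
Premise 5, O(~approve_request -> timestamp_affidavit), contraposes to O(~timestamp_affidavit -> approve_request); with O(~timestamp_affidavit) we get O(approve_request).
With premise 2, O(approve_request -> ~timestamp_license), the K-axiom yields O(~timestamp_license).
Premises 1, 3, 7 do not contribute to this derivation.
So O(~timestamp_license) holds, i.e. F(timestamp_license). The claim follows.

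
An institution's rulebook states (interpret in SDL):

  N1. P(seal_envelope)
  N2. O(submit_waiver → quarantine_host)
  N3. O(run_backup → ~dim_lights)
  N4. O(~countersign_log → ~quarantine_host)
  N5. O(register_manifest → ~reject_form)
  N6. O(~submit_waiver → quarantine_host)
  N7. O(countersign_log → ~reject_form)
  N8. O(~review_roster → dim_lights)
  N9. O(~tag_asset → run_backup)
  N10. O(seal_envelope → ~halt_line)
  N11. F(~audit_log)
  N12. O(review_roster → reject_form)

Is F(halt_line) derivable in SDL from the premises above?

No

Premise 10 is O(seal_envelope → ~halt_line), but O(seal_envelope) is not derivable from the premises (the permission P(seal_envelope) asserts only ~O(~seal_envelope), not O(seal_envelope)), so it does not yield O(~halt_line).
No other premise forces O(~halt_line). An ideal world satisfying every premise can still have halt_line true, so F(halt_line) is not derivable.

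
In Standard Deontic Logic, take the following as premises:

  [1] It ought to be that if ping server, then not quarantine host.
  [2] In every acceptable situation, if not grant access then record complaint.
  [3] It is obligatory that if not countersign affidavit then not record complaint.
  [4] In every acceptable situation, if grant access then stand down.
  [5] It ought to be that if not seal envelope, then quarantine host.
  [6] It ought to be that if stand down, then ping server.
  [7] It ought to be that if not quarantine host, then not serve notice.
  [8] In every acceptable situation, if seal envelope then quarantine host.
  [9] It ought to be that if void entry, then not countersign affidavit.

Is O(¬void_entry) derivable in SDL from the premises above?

By case analysis on ¬seal_envelope: premise 5 gives O(¬seal_envelope → quarantine_host) and premise 8 gives O(seal_envelope → quarantine_host), so O(quarantine_host) either way.
The contrapositive of premise 1 (O(ping_server → ¬quarantine_host)) is O(quarantine_host → ¬ping_server), and O(quarantine_host) is already established, so O(¬ping_server).
Premise 6, O(stand_down → ping_server), contraposes to O(¬ping_server → ¬stand_down); with O(¬ping_server) we get O(¬stand_down).
Premise 4, O(grant_access → stand_down), contraposes to O(¬stand_down → ¬grant_access); with O(¬stand_down) we get O(¬grant_access).
Premise 2 is O(¬grant_access → record_complaint); since O(¬grant_access), deontic closure gives O(record_complaint).
The contrapositive of premise 3 (O(¬countersign_affidavit → ¬record_complaint)) is O(record_complaint → countersign_affidavit), and O(record_complaint) is already established, so O(countersign_affidavit).
The contrapositive of premise 9 (O(void_entry → ¬countersign_affidavit)) is O(countersign_affidavit → ¬void_entry), and O(countersign_affidavit) is already established, so O(¬void_entry).
Premise 7 does not contribute to this derivation.
So O(¬void_entry) follows.

Yes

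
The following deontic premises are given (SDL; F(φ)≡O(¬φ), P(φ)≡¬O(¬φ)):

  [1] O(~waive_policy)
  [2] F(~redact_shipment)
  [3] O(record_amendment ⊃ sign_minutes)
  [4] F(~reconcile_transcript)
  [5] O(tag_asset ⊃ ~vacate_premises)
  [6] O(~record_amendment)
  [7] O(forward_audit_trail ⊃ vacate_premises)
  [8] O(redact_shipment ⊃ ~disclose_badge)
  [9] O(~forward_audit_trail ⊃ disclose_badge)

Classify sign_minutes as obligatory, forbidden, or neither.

Neither

Premise 3 is O(record_amendment ⊃ sign_minutes), but O(record_amendment) is not derivable from the premises, so it does not yield O(sign_minutes).
No premise or chain of K-axiom applications forces O(sign_minutes), and none forces O(~sign_minutes). So sign_minutes is neither obligatory nor forbidden under these norms.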